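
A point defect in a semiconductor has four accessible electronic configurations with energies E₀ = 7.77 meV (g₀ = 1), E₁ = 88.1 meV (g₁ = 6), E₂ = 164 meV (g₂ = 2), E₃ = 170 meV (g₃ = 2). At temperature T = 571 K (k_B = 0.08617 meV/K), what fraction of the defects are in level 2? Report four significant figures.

0.03587

k_BT = 0.08617 × 571 K = 49.2031 meV.
Eᵢ/kT = 0.157917, 1.79054, 3.33312, 3.45507.
Z = Σ gᵢe^(−Eᵢ/kT) = 1·e^(−0.157917) + 6·e^(−1.79054) + 2·e^(−3.33312) + 2·e^(−3.45507) = 0.853921 + 1.00122 + 0.0713632 + 0.0631702 = 1.98967.
P₂ = g₂ e^(−E₂/kT) / Z = 0.0713632/1.98967 = 0.03587.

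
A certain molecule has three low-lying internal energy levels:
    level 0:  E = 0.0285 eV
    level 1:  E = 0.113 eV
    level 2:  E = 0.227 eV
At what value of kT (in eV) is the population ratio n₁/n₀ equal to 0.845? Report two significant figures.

0.50 eV

n₁/n₀ = exp[−(E₁−E₀)/kT] = 0.845.
⇒ (E₁−E₀)/kT = ln(1/0.845) = ln(1.183) = 0.1681.
kT = 0.0845 eV / 0.1681 = 0.50 eV.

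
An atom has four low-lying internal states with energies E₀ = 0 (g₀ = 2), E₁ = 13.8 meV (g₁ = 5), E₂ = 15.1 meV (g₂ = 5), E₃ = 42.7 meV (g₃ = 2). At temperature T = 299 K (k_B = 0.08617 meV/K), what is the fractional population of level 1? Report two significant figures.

k_BT = 0.08617 × 299 K = 25.76 meV.
Eᵢ/kT = 0, 0.5357, 0.5862, 1.658.
Z = Σ gᵢe^(−Eᵢ/kT) = 2·e^(−0) + 5·e^(−0.5357) + 5·e^(−0.5862) + 2·e^(−1.658) = 2.000 + 2.926 + 2.782 + 0.3810 = 8.089.
P₁ = g₁ e^(−E₁/kT) / Z = 2.926/8.089 = 0.36.

0.36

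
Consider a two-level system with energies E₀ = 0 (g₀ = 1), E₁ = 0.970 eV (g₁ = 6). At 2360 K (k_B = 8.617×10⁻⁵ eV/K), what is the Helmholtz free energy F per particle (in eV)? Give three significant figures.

k_BT = 8.617×10⁻⁵ × 2360 K = 0.20336 eV.
Eᵢ/kT = 0, 4.7699.
Z = Σ gᵢe^(−Eᵢ/kT) = 1·e^(−0) + 6·e^(−4.7699) = 1.0000 + 0.050887 = 1.0509.
F = −kT ln Z = −0.20336 × ln(1.0509) = −0.20336 × 0.049647 = -0.0101 eV.

-0.0101 eV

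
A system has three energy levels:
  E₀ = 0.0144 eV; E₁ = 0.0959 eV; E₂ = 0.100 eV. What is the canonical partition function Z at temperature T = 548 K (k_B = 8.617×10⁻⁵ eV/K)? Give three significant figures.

Z = 0.989

k_BT = 8.617×10⁻⁵ × 548 K = 0.047221 eV.
Eᵢ/kT = 0.30495, 2.0309, 2.1177.
Z = Σ e^(−Eᵢ/kT) = e^(−0.30495) + e^(−2.0309) + e^(−2.1177) = 0.73716 + 0.13122 + 0.12031 = 0.98869.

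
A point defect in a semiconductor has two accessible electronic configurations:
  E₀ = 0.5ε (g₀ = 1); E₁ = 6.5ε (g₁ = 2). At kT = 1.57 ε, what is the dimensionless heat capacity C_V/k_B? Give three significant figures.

Eᵢ/kT = 0.31847, 4.1401.
Z = Σ gᵢe^(−Eᵢ/kT) = 1·e^(−0.31847) + 2·e^(−4.1401) = 0.72726 + 0.031843 = 0.75910.
⟨E⟩ = 0.75169 ε, ⟨E²⟩ = 2.0118 ε².
C_V/k_B = (⟨E²⟩ − ⟨E⟩²)/(kT)² = (2.0118 − 0.56504)/2.4649 = 0.587.

0.587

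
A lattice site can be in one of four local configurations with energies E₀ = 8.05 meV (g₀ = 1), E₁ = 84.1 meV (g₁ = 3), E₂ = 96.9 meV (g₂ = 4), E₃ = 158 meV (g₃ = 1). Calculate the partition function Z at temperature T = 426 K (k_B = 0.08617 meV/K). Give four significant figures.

k_BT = 0.08617 × 426 K = 36.7084 meV.
Eᵢ/kT = 0.219296, 2.29103, 2.63972, 4.30419.
Z = Σ gᵢe^(−Eᵢ/kT) = 1·e^(−0.219296) + 3·e^(−2.29103) + 4·e^(−2.63972) + 1·e^(−4.30419) = 0.803084 + 0.303487 + 0.285525 + 0.0135118 = 1.40561.

Z = 1.406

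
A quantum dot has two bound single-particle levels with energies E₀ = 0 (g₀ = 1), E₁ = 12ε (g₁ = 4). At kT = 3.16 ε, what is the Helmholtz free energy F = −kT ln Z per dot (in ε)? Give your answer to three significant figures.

Eᵢ/kT = 0, 3.7975.
Z = Σ gᵢe^(−Eᵢ/kT) = 1·e^(−0) + 4·e^(−3.7975) = 1.0000 + 0.089707 = 1.0897.
F = −kT ln Z = −3.16 × ln(1.0897) = −3.16 × 0.085902 = -0.271 ε.

-0.271 ε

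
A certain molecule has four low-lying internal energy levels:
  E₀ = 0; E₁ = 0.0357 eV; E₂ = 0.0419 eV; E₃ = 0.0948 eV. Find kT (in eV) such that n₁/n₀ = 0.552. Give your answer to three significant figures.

n₁/n₀ = exp[−(E₁−E₀)/kT] = 0.552.
⇒ (E₁−E₀)/kT = ln(1/0.552) = ln(1.8116) = 0.59421.
kT = 0.0357 eV / 0.59421 = 0.0601 eV.

0.0601 eV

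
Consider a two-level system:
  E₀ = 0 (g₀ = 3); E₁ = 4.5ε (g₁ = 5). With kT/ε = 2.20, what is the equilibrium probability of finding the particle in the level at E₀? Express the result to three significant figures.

0.823

Eᵢ/kT = 0, 2.0455.
Z = Σ gᵢe^(−Eᵢ/kT) = 3·e^(−0) + 5·e^(−2.0455) = 3.0000 + 0.64658 = 3.6466.
P₀ = g₀ e^(−E₀/kT) / Z = 3.0000/3.6466 = 0.823.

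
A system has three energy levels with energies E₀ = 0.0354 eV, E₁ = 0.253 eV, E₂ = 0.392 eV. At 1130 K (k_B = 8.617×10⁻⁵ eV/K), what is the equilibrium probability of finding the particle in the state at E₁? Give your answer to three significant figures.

0.0945

k_BT = 8.617×10⁻⁵ × 1130 K = 0.097372 eV.
Eᵢ/kT = 0.36355, 2.5983, 4.0258.
Z = Σ e^(−Eᵢ/kT) = e^(−0.36355) + e^(−2.5983) + e^(−4.0258) = 0.69520 + 0.074400 + 0.017849 = 0.78745.
P₁ = e^(−E₁/kT) / Z = 0.074400/0.78745 = 0.0945.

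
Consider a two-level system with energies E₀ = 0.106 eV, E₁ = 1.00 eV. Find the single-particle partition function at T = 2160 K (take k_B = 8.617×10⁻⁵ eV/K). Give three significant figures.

k_BT = 8.617×10⁻⁵ × 2160 K = 0.18613 eV.
Eᵢ/kT = 0.56949, 5.3726.
Z = Σ e^(−Eᵢ/kT) = e^(−0.56949) + e^(−5.3726) = 0.56581 + 0.0046420 = 0.57045.

Z = 0.570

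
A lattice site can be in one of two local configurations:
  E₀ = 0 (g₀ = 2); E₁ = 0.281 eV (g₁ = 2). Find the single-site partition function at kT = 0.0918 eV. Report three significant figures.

Eᵢ/kT = 0, 3.0610.
Z = Σ gᵢe^(−Eᵢ/kT) = 2·e^(−0) + 2·e^(−3.0610) = 2.0000 + 0.093682 = 2.0937.

Z = 2.09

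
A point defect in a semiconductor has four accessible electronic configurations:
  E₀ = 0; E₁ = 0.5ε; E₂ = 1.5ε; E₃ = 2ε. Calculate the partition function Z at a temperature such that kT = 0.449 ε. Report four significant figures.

Z = 1.375

Eᵢ/kT = 0, 1.11359, 3.34076, 4.45434.
Z = Σ e^(−Eᵢ/kT) = e^(−0) + e^(−1.11359) + e^(−3.34076) + e^(−4.45434) = 1.00000 + 0.328378 + 0.0354100 + 0.0116280 = 1.37542.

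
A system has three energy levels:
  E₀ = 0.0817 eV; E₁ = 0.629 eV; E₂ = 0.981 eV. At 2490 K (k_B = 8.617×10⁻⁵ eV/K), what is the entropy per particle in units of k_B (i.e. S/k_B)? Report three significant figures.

0.329

k_BT = 8.617×10⁻⁵ × 2490 K = 0.21456 eV.
Eᵢ/kT = 0.38078, 2.9316, 4.5721.
Z = Σ e^(−Eᵢ/kT) = e^(−0.38078) + e^(−2.9316) + e^(−4.5721) = 0.68333 + 0.053312 + 0.010336 = 0.74698.
⟨E⟩ = Σ EᵢPᵢ = 0.13320 eV.
S/k_B = ln Z + ⟨E⟩/kT = ln(0.74698) + 0.13320/0.21456 = -0.29172 + 0.62081 = 0.329.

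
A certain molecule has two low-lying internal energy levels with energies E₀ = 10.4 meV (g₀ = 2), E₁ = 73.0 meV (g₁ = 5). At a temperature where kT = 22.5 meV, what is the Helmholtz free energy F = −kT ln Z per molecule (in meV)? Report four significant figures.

-8.433 meV

Eᵢ/kT = 0.462222, 3.24444.
Z = Σ gᵢe^(−Eᵢ/kT) = 2·e^(−0.462222) + 5·e^(−3.24444) = 1.25976 + 0.194952 = 1.45471.
F = −kT ln Z = −22.5 × ln(1.45471) = −22.5 × 0.374807 = -8.433 meV.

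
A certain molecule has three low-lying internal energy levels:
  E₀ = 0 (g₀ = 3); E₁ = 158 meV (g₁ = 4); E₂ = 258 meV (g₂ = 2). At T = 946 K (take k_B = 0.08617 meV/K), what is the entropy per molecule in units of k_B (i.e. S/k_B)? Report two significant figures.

1.7

k_BT = 0.08617 × 946 K = 81.52 meV.
Eᵢ/kT = 0, 1.938, 3.165.
Z = Σ gᵢe^(−Eᵢ/kT) = 3·e^(−0) + 4·e^(−1.938) + 2·e^(−3.165) = 3.000 + 0.5760 + 0.08443 = 3.660.
⟨E⟩ = Σ EᵢPᵢ = 30.82 meV.
S/k_B = ln Z + ⟨E⟩/kT = ln(3.660) + 30.82/81.52 = 1.297 + 0.3781 = 1.7.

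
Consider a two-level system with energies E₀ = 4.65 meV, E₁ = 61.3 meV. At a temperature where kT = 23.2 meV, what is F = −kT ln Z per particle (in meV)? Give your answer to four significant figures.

2.715 meV

Eᵢ/kT = 0.200431, 2.64224.
Z = Σ e^(−Eᵢ/kT) = e^(−0.200431) + e^(−2.64224) = 0.818378 + 0.0712016 = 0.889580.
F = −kT ln Z = −23.2 × ln(0.889580) = −23.2 × -0.117006 = 2.715 meV.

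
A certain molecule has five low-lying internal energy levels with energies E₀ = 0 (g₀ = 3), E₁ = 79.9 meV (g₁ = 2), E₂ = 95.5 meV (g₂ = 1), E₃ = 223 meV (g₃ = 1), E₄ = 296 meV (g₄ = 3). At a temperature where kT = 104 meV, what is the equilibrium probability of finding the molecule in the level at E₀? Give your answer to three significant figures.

Eᵢ/kT = 0, 0.76827, 0.91827, 2.1442, 2.8462.
Z = Σ gᵢe^(−Eᵢ/kT) = 3·e^(−0) + 2·e^(−0.76827) + 1·e^(−0.91827) + 1·e^(−2.1442) + 3·e^(−2.8462) = 3.0000 + 0.92763 + 0.39921 + 0.11716 + 0.17419 = 4.6182.
P₀ = g₀ e^(−E₀/kT) / Z = 3.0000/4.6182 = 0.650.

0.650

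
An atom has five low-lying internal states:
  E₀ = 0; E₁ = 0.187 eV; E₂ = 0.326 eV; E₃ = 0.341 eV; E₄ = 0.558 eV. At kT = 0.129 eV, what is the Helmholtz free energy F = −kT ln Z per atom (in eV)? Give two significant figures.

Eᵢ/kT = 0, 1.450, 2.527, 2.643, 4.326.
Z = Σ e^(−Eᵢ/kT) = e^(−0) + e^(−1.450) + e^(−2.527) + e^(−2.643) + e^(−4.326) = 1.000 + 0.2346 + 0.07990 + 0.07115 + 0.01322 = 1.399.
F = −kT ln Z = −0.129 × ln(1.399) = −0.129 × 0.3358 = -0.043 eV.

-0.043 eV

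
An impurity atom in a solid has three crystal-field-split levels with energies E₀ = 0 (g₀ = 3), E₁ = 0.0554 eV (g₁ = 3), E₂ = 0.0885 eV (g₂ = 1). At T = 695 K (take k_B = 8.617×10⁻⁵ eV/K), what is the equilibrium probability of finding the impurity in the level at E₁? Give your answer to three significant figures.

k_BT = 8.617×10⁻⁵ × 695 K = 0.059888 eV.
Eᵢ/kT = 0, 0.92506, 1.4778.
Z = Σ gᵢe^(−Eᵢ/kT) = 3·e^(−0) + 3·e^(−0.92506) + 1·e^(−1.4778) = 3.0000 + 1.1895 + 0.22814 = 4.4176.
P₁ = g₁ e^(−E₁/kT) / Z = 1.1895/4.4176 = 0.269.

0.269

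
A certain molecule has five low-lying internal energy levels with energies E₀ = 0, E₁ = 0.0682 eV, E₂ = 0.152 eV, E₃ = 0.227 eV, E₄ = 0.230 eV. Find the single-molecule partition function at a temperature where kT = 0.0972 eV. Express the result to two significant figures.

Eᵢ/kT = 0, 0.7016, 1.564, 2.335, 2.366.
Z = Σ e^(−Eᵢ/kT) = e^(−0) + e^(−0.7016) + e^(−1.564) + e^(−2.335) + e^(−2.366) = 1.000 + 0.4958 + 0.2093 + 0.09681 + 0.09386 = 1.896.

Z = 1.9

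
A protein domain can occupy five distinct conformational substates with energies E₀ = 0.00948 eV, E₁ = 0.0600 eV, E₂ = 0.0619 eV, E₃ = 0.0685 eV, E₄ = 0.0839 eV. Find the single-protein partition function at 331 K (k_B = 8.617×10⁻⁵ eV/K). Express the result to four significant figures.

Z = 1.097

k_BT = 8.617×10⁻⁵ × 331 K = 0.0285223 eV.
Eᵢ/kT = 0.332372, 2.10362, 2.17023, 2.40163, 2.94156.
Z = Σ e^(−Eᵢ/kT) = e^(−0.332372) + e^(−2.10362) + e^(−2.17023) + e^(−2.40163) + e^(−2.94156) = 0.717220 + 0.122014 + 0.114151 + 0.0905702 + 0.0527833 = 1.09674.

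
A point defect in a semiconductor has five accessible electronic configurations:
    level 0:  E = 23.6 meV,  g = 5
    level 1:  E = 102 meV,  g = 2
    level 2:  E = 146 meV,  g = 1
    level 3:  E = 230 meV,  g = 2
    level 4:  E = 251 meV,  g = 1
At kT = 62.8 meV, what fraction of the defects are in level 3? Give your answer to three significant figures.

0.0129

Eᵢ/kT = 0.37580, 1.6242, 2.3248, 3.6624, 3.9968.
Z = Σ gᵢe^(−Eᵢ/kT) = 5·e^(−0.37580) + 2·e^(−1.6242) + 1·e^(−2.3248) + 2·e^(−3.6624) + 1·e^(−3.9968) = 3.4337 + 0.39414 + 0.097803 + 0.051342 + 0.018374 = 3.9954.
P₃ = g₃ e^(−E₃/kT) / Z = 0.051342/3.9954 = 0.0129.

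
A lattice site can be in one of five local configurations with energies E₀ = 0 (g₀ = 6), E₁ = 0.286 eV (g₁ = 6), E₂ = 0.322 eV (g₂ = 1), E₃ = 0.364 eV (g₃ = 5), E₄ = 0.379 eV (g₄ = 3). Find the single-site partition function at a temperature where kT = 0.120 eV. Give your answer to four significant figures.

Z = 6.990

Eᵢ/kT = 0, 2.38333, 2.68333, 3.03333, 3.15833.
Z = Σ gᵢe^(−Eᵢ/kT) = 6·e^(−0) + 6·e^(−2.38333) + 1·e^(−2.68333) + 5·e^(−3.03333) + 3·e^(−3.15833) = 6.00000 + 0.553457 + 0.0683352 + 0.240775 + 0.127490 = 6.99006.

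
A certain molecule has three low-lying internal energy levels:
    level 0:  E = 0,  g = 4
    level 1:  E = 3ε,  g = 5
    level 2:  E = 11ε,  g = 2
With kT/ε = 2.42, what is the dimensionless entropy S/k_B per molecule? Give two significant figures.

Eᵢ/kT = 0, 1.240, 4.545.
Z = Σ gᵢe^(−Eᵢ/kT) = 4·e^(−0) + 5·e^(−1.240) + 2·e^(−4.545) = 4.000 + 1.447 + 0.02124 = 5.468.
⟨E⟩ = Σ EᵢPᵢ = 0.8366 ε.
S/k_B = ln Z + ⟨E⟩/kT = ln(5.468) + 0.8366/2.42 = 1.699 + 0.3457 = 2.0.

2.0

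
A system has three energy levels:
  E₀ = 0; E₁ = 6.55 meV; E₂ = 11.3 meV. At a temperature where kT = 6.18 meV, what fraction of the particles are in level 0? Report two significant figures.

Eᵢ/kT = 0, 1.060, 1.828.
Z = Σ e^(−Eᵢ/kT) = e^(−0) + e^(−1.060) + e^(−1.828) = 1.000 + 0.3465 + 0.1607 = 1.507.
P₀ = e^(−E₀/kT) / Z = 1.000/1.507 = 0.66.

0.66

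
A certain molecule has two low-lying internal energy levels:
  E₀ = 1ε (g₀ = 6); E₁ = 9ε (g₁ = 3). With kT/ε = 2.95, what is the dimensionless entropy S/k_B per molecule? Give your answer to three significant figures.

1.91

Eᵢ/kT = 0.33898, 3.0508.
Z = Σ gᵢe^(−Eᵢ/kT) = 6·e^(−0.33898) + 3·e^(−3.0508) = 4.2750 + 0.14196 = 4.4170.
⟨E⟩ = Σ EᵢPᵢ = 1.2571 ε.
S/k_B = ln Z + ⟨E⟩/kT = ln(4.4170) + 1.2571/2.95 = 1.4855 + 0.42614 = 1.91.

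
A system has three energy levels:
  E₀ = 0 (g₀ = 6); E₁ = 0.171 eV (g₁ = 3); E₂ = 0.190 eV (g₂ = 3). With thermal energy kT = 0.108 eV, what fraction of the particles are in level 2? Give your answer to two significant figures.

0.072

Eᵢ/kT = 0, 1.583, 1.759.
Z = Σ gᵢe^(−Eᵢ/kT) = 6·e^(−0) + 3·e^(−1.583) + 3·e^(−1.759) = 6.000 + 0.6161 + 0.5167 = 7.133.
P₂ = g₂ e^(−E₂/kT) / Z = 0.5167/7.133 = 0.072.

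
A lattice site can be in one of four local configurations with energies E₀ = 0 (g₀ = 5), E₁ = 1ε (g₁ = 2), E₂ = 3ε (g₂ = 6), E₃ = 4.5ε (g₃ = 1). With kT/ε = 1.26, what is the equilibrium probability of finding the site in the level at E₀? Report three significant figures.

Eᵢ/kT = 0, 0.79365, 2.3810, 3.5714.
Z = Σ gᵢe^(−Eᵢ/kT) = 5·e^(−0) + 2·e^(−0.79365) + 6·e^(−2.3810) + 1·e^(−3.5714) = 5.0000 + 0.90438 + 0.55475 + 0.028116 = 6.4872.
P₀ = g₀ e^(−E₀/kT) / Z = 5.0000/6.4872 = 0.771.

0.771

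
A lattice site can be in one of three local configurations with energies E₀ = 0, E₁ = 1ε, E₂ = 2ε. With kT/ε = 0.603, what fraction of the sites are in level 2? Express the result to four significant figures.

0.02957

Eᵢ/kT = 0, 1.65837, 3.31675.
Z = Σ e^(−Eᵢ/kT) = e^(−0) + e^(−1.65837) + e^(−3.31675) = 1.00000 + 0.190449 + 0.0362705 = 1.22672.
P₂ = e^(−E₂/kT) / Z = 0.0362705/1.22672 = 0.02957.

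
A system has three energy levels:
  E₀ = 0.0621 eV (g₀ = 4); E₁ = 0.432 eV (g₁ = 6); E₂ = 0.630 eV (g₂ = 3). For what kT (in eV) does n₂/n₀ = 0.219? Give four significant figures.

0.4613 eV

n₂/n₀ = (g₂/g₀) exp[−(E₂−E₀)/kT] = 0.219.
⇒ (E₂−E₀)/kT = ln((3/4)/0.219) = ln(3.42466) = 1.23100.
kT = 0.5679 eV / 1.23100 = 0.4613 eV.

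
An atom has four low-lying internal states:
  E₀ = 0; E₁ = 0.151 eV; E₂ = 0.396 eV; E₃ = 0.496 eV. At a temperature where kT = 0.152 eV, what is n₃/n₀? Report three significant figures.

0.0383

n₃/n₀ = exp[−(E₃−E₀)/kT] = exp(−(0.496 eV)/(0.152 eV)) = exp(-3.2632) = 0.0383.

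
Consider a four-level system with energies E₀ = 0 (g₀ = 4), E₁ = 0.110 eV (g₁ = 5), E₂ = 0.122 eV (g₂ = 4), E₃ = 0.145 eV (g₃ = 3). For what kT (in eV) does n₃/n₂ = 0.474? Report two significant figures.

n₃/n₂ = (g₃/g₂) exp[−(E₃−E₂)/kT] = 0.474.
⇒ (E₃−E₂)/kT = ln((3/4)/0.474) = ln(1.582) = 0.4587.
kT = 0.023 eV / 0.4587 = 0.050 eV.

0.050 eV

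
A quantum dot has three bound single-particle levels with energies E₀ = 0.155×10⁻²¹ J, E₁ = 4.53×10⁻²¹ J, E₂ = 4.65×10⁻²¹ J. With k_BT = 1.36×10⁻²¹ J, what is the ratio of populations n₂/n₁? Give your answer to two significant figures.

0.92

n₂/n₁ = exp[−(E₂−E₁)/kT] = exp(−(0.12 ×10⁻²¹ J)/(1.36 ×10⁻²¹ J)) = exp(-0.08824) = 0.92.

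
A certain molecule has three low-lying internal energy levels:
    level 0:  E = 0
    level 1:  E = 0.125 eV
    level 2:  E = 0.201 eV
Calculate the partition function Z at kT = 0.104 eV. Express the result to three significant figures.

Z = 1.45

Eᵢ/kT = 0, 1.2019, 1.9327.
Z = Σ e^(−Eᵢ/kT) = e^(−0) + e^(−1.2019) + e^(−1.9327) = 1.0000 + 0.30062 + 0.14476 = 1.4454.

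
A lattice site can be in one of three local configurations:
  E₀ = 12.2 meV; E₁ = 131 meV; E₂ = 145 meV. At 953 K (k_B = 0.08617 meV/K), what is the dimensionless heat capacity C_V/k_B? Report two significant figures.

0.49

k_BT = 0.08617 × 953 K = 82.12 meV.
Eᵢ/kT = 0.1486, 1.595, 1.766.
Z = Σ e^(−Eᵢ/kT) = e^(−0.1486) + e^(−1.595) + e^(−1.766) = 0.8619 + 0.2029 + 0.1710 = 1.236.
⟨E⟩ = 50.07 meV, ⟨E²⟩ = 5830 meV².
C_V/k_B = (⟨E²⟩ − ⟨E⟩²)/(kT)² = (5830 − 2507)/6744 = 0.49.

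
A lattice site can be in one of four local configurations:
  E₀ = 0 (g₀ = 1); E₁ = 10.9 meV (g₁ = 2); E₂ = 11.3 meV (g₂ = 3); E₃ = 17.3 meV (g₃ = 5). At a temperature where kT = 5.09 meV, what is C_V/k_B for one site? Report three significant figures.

Eᵢ/kT = 0, 2.1415, 2.2200, 3.3988.
Z = Σ gᵢe^(−Eᵢ/kT) = 1·e^(−0) + 2·e^(−2.1415) + 3·e^(−2.2200) + 5·e^(−3.3988) = 1.0000 + 0.23496 + 0.32583 + 0.16707 = 1.7279.
⟨E⟩ = 5.2858 meV, ⟨E²⟩ = 69.173 meV².
C_V/k_B = (⟨E²⟩ − ⟨E⟩²)/(kT)² = (69.173 − 27.940)/25.908 = 1.59.

1.59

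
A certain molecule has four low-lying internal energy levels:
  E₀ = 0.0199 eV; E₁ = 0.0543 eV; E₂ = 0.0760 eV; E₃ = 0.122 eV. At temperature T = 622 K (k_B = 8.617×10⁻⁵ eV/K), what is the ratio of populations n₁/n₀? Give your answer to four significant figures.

k_BT = 8.617×10⁻⁵ × 622 K = 0.0535977 eV.
n₁/n₀ = exp[−(E₁−E₀)/kT] = exp(−(0.0344 eV)/(0.0535977 eV)) = exp(-0.641819) = 0.5263.

0.5263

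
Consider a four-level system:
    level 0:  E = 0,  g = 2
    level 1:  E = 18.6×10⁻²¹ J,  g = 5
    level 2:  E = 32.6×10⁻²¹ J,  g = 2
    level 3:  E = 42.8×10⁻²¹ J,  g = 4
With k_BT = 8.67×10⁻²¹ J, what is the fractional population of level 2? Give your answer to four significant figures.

0.01750

Eᵢ/kT = 0, 2.14533, 3.76009, 4.93656.
Z = Σ gᵢe^(−Eᵢ/kT) = 2·e^(−0) + 5·e^(−2.14533) + 2·e^(−3.76009) + 4·e^(−4.93656) = 2.00000 + 0.585147 + 0.0465633 + 0.0287170 = 2.66043.
P₂ = g₂ e^(−E₂/kT) / Z = 0.0465633/2.66043 = 0.01750.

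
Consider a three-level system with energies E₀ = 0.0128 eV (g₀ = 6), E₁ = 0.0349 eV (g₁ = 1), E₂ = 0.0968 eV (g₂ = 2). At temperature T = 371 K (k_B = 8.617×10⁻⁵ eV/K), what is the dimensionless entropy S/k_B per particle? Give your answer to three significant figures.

k_BT = 8.617×10⁻⁵ × 371 K = 0.031969 eV.
Eᵢ/kT = 0.40039, 1.0917, 3.0279.
Z = Σ gᵢe^(−Eᵢ/kT) = 6·e^(−0.40039) + 1·e^(−1.0917) + 2·e^(−3.0279) = 4.0204 + 0.33565 + 0.096834 = 4.4529.
⟨E⟩ = Σ EᵢPᵢ = 0.016292 eV.
S/k_B = ln Z + ⟨E⟩/kT = ln(4.4529) + 0.016292/0.031969 = 1.4936 + 0.50962 = 2.00.

2.00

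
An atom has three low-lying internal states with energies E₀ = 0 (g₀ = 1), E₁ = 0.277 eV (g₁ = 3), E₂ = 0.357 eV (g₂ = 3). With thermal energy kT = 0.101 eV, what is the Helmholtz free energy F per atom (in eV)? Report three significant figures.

-0.0250 eV

Eᵢ/kT = 0, 2.7426, 3.5347.
Z = Σ gᵢe^(−Eᵢ/kT) = 1·e^(−0) + 3·e^(−2.7426) + 3·e^(−3.5347) = 1.0000 + 0.19321 + 0.087503 = 1.2807.
F = −kT ln Z = −0.101 × ln(1.2807) = −0.101 × 0.24741 = -0.0250 eV.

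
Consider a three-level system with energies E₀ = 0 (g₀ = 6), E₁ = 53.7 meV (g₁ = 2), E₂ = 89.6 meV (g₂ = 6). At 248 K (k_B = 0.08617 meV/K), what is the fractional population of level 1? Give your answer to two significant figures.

0.026

k_BT = 0.08617 × 248 K = 21.37 meV.
Eᵢ/kT = 0, 2.513, 4.193.
Z = Σ gᵢe^(−Eᵢ/kT) = 6·e^(−0) + 2·e^(−2.513) + 6·e^(−4.193) = 6.000 + 0.1620 + 0.09061 = 6.253.
P₁ = g₁ e^(−E₁/kT) / Z = 0.1620/6.253 = 0.026.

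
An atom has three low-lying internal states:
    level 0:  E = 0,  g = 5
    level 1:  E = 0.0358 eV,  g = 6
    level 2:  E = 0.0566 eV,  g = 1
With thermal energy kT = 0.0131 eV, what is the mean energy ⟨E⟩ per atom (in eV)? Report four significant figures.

Eᵢ/kT = 0, 2.73282, 4.32061.
Z = Σ gᵢe^(−Eᵢ/kT) = 5·e^(−0) + 6·e^(−2.73282) + 1·e^(−4.32061) = 5.00000 + 0.390214 + 0.0132918 = 5.40351.
⟨E⟩ = Σ Eᵢ gᵢe^(−Eᵢ/kT) / Z = (0·5.00000 + 0.0358·0.390214 + 0.0566·0.0132918) / 5.40351 = 0.002725 eV.

0.002725 eV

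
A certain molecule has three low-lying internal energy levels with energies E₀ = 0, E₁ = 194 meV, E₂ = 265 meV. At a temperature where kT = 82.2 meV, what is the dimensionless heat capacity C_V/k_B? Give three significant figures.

0.733

Eᵢ/kT = 0, 2.3601, 3.2238.
Z = Σ e^(−Eᵢ/kT) = e^(−0) + e^(−2.3601) + e^(−3.2238) = 1.0000 + 0.094411 + 0.039804 = 1.1342.
⟨E⟩ = 25.449 meV, ⟨E²⟩ = 5597.3 meV².
C_V/k_B = (⟨E²⟩ − ⟨E⟩²)/(kT)² = (5597.3 − 647.65)/6756.8 = 0.733.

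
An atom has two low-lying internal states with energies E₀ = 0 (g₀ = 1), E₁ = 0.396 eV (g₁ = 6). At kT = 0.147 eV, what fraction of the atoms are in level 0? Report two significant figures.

0.71

Eᵢ/kT = 0, 2.694.
Z = Σ gᵢe^(−Eᵢ/kT) = 1·e^(−0) + 6·e^(−2.694) = 1.000 + 0.4057 = 1.406.
P₀ = g₀ e^(−E₀/kT) / Z = 1.000/1.406 = 0.71.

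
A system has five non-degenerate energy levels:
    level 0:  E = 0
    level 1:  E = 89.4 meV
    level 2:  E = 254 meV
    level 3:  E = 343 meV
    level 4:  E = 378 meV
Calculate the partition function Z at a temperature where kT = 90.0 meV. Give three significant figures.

Z = 1.47

Eᵢ/kT = 0, 0.99333, 2.8222, 3.8111, 4.2000.
Z = Σ e^(−Eᵢ/kT) = e^(−0) + e^(−0.99333) + e^(−2.8222) + e^(−3.8111) + e^(−4.2000) = 1.0000 + 0.37034 + 0.059475 + 0.022124 + 0.014996 = 1.4669.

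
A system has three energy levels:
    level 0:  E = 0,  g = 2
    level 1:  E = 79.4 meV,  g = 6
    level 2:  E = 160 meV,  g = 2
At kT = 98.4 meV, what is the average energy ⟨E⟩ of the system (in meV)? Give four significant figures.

54.34 meV

Eᵢ/kT = 0, 0.806911, 1.62602.
Z = Σ gᵢe^(−Eᵢ/kT) = 2·e^(−0) + 6·e^(−0.806911) + 2·e^(−1.62602) = 2.00000 + 2.67741 + 0.393422 = 5.07083.
⟨E⟩ = Σ Eᵢ gᵢe^(−Eᵢ/kT) / Z = (0·2.00000 + 79.4·2.67741 + 160·0.393422) / 5.07083 = 54.34 meV.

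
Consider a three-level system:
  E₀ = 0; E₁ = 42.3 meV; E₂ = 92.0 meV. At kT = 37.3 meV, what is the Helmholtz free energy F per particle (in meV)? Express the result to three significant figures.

-12.7 meV

Eᵢ/kT = 0, 1.1340, 2.4665.
Z = Σ e^(−Eᵢ/kT) = e^(−0) + e^(−1.1340) + e^(−2.4665) = 1.0000 + 0.32174 + 0.084881 = 1.4066.
F = −kT ln Z = −37.3 × ln(1.4066) = −37.3 × 0.34118 = -12.7 meV.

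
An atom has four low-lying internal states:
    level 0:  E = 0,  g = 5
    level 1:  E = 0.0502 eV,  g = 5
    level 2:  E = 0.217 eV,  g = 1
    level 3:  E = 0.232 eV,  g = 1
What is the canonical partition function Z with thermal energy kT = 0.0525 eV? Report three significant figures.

Z = 6.95

Eᵢ/kT = 0, 0.95619, 4.1333, 4.4190.
Z = Σ gᵢe^(−Eᵢ/kT) = 5·e^(−0) + 5·e^(−0.95619) + 1·e^(−4.1333) + 1·e^(−4.4190) = 5.0000 + 1.9218 + 0.016030 + 0.012046 = 6.9499.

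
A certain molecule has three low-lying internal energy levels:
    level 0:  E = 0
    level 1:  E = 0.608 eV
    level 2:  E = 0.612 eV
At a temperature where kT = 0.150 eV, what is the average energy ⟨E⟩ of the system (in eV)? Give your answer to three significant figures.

Eᵢ/kT = 0, 4.0533, 4.0800.
Z = Σ e^(−Eᵢ/kT) = e^(−0) + e^(−4.0533) + e^(−4.0800) = 1.0000 + 0.017365 + 0.016907 = 1.0343.
⟨E⟩ = Σ Eᵢ e^(−Eᵢ/kT) / Z = (0·1.0000 + 0.608·0.017365 + 0.612·0.016907) / 1.0343 = 0.0202 eV.

0.0202 eV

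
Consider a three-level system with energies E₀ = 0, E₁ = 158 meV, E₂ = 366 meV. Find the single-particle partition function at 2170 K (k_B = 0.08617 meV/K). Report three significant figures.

Z = 1.57

k_BT = 0.08617 × 2170 K = 186.99 meV.
Eᵢ/kT = 0, 0.84496, 1.9573.
Z = Σ e^(−Eᵢ/kT) = e^(−0) + e^(−0.84496) + e^(−1.9573) = 1.0000 + 0.42957 + 0.14124 = 1.5708.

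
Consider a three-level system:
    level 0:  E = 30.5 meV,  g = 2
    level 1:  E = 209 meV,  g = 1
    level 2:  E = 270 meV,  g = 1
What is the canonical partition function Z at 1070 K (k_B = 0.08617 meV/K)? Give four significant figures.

k_BT = 0.08617 × 1070 K = 92.2019 meV.
Eᵢ/kT = 0.330796, 2.26676, 2.92836.
Z = Σ gᵢe^(−Eᵢ/kT) = 2·e^(−0.330796) + 1·e^(−2.26676) + 1·e^(−2.92836) = 1.43670 + 0.103647 + 0.0534847 = 1.59383.

Z = 1.594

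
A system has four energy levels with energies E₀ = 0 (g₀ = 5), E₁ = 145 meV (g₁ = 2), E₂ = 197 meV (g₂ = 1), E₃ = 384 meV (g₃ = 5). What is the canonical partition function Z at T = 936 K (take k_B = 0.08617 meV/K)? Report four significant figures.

Z = 5.461

k_BT = 0.08617 × 936 K = 80.6551 meV.
Eᵢ/kT = 0, 1.79778, 2.44250, 4.76101.
Z = Σ gᵢe^(−Eᵢ/kT) = 5·e^(−0) + 2·e^(−1.79778) + 1·e^(−2.44250) + 5·e^(−4.76101) = 5.00000 + 0.331333 + 0.0869432 + 0.0427848 = 5.46106.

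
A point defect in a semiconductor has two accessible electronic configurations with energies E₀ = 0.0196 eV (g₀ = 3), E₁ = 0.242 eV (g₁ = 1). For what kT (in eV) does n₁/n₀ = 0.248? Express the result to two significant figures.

n₁/n₀ = (g₁/g₀) exp[−(E₁−E₀)/kT] = 0.248.
⇒ (E₁−E₀)/kT = ln((1/3)/0.248) = ln(1.344) = 0.2957.
kT = 0.2224 eV / 0.2957 = 0.75 eV.

0.75 eV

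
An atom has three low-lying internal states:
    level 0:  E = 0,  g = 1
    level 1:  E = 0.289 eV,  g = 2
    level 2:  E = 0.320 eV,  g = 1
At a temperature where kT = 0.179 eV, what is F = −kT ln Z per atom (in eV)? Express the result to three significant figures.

Eᵢ/kT = 0, 1.6145, 1.7877.
Z = Σ gᵢe^(−Eᵢ/kT) = 1·e^(−0) + 2·e^(−1.6145) + 1·e^(−1.7877) = 1.0000 + 0.39798 + 0.16734 = 1.5653.
F = −kT ln Z = −0.179 × ln(1.5653) = −0.179 × 0.44808 = -0.0802 eV.

-0.0802 eV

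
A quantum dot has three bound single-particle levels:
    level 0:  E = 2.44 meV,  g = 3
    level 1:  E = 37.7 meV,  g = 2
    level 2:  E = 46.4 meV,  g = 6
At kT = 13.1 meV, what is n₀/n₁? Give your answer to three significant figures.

22.1

n₀/n₁ = (g₀/g₁) exp[−(E₀−E₁)/kT] = (3/2) × exp(−(-35.26 meV)/(13.1 meV)) = (3/2) × exp(2.6916) = 22.1.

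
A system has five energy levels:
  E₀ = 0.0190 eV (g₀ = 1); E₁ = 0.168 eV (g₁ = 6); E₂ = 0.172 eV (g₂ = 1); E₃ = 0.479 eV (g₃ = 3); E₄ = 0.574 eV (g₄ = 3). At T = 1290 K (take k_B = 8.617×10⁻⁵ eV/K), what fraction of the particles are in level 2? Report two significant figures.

0.087

k_BT = 8.617×10⁻⁵ × 1290 K = 0.1112 eV.
Eᵢ/kT = 0.1709, 1.511, 1.547, 4.308, 5.162.
Z = Σ gᵢe^(−Eᵢ/kT) = 1·e^(−0.1709) + 6·e^(−1.511) + 1·e^(−1.547) + 3·e^(−4.308) + 3·e^(−5.162) = 0.8429 + 1.324 + 0.2129 + 0.04038 + 0.01719 = 2.437.
P₂ = g₂ e^(−E₂/kT) / Z = 0.2129/2.437 = 0.087.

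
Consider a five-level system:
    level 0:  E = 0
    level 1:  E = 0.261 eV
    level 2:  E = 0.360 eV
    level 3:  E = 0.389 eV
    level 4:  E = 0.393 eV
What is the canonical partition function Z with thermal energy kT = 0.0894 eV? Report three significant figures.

Eᵢ/kT = 0, 2.9195, 4.0268, 4.3512, 4.3960.
Z = Σ e^(−Eᵢ/kT) = e^(−0) + e^(−2.9195) + e^(−4.0268) + e^(−4.3512) + e^(−4.3960) = 1.0000 + 0.053961 + 0.017831 + 0.012891 + 0.012327 = 1.0970.

Z = 1.10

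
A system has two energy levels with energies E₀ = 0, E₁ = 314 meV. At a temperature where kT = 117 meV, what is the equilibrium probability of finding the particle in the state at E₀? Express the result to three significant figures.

0.936

Eᵢ/kT = 0, 2.6838.
Z = Σ e^(−Eᵢ/kT) = e^(−0) + e^(−2.6838) = 1.0000 + 0.068303 = 1.0683.
P₀ = e^(−E₀/kT) / Z = 1.0000/1.0683 = 0.936.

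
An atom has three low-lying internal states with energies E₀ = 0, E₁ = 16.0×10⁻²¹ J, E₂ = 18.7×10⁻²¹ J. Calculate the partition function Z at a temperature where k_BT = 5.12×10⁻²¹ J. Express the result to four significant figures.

Eᵢ/kT = 0, 3.12500, 3.65234.
Z = Σ e^(−Eᵢ/kT) = e^(−0) + e^(−3.12500) + e^(−3.65234) = 1.00000 + 0.0439369 + 0.0259304 = 1.06987.

Z = 1.070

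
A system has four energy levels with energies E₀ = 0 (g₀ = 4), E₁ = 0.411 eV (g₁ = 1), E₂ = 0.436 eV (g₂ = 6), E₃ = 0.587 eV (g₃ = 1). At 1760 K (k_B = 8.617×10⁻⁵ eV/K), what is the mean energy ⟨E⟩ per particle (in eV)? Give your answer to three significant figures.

k_BT = 8.617×10⁻⁵ × 1760 K = 0.15166 eV.
Eᵢ/kT = 0, 2.7100, 2.8749, 3.8705.
Z = Σ gᵢe^(−Eᵢ/kT) = 4·e^(−0) + 1·e^(−2.7100) + 6·e^(−2.8749) + 1·e^(−3.8705) = 4.0000 + 0.066537 + 0.33853 + 0.020848 = 4.4259.
⟨E⟩ = Σ Eᵢ gᵢe^(−Eᵢ/kT) / Z = (0·4.0000 + 0.411·0.066537 + 0.436·0.33853 + 0.587·0.020848) / 4.4259 = 0.0423 eV.

0.0423 eV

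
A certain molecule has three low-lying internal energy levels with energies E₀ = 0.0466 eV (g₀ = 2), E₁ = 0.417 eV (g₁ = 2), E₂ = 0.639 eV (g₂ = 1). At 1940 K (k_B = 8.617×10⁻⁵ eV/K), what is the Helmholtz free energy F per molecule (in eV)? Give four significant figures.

-0.08874 eV

k_BT = 8.617×10⁻⁵ × 1940 K = 0.167170 eV.
Eᵢ/kT = 0.278758, 2.49447, 3.82246.
Z = Σ gᵢe^(−Eᵢ/kT) = 2·e^(−0.278758) + 2·e^(−2.49447) + 1·e^(−3.82246) = 1.51345 + 0.165080 + 0.0218739 = 1.70040.
F = −kT ln Z = −0.167170 × ln(1.70040) = −0.167170 × 0.530864 = -0.08874 eV.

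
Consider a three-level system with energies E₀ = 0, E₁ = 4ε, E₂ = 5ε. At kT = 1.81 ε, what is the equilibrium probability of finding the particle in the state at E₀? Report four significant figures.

0.8526

Eᵢ/kT = 0, 2.20994, 2.76243.
Z = Σ e^(−Eᵢ/kT) = e^(−0) + e^(−2.20994) + e^(−2.76243) = 1.00000 + 0.109707 + 0.0631382 = 1.17285.
P₀ = e^(−E₀/kT) / Z = 1.00000/1.17285 = 0.8526.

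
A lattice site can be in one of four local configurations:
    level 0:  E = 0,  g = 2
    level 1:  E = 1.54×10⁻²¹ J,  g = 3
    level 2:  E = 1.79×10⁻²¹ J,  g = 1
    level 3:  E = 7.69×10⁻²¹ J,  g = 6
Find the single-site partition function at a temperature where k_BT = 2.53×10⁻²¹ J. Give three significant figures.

Eᵢ/kT = 0, 0.60870, 0.70751, 3.0395.
Z = Σ gᵢe^(−Eᵢ/kT) = 2·e^(−0) + 3·e^(−0.60870) + 1·e^(−0.70751) + 6·e^(−3.0395) = 2.0000 + 1.6322 + 0.49287 + 0.28715 = 4.4122.

Z = 4.41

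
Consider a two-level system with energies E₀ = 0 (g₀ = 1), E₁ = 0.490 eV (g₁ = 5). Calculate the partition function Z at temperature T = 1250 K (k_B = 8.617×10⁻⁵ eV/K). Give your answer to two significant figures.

Z = 1.1

k_BT = 8.617×10⁻⁵ × 1250 K = 0.1077 eV.
Eᵢ/kT = 0, 4.550.
Z = Σ gᵢe^(−Eᵢ/kT) = 1·e^(−0) + 5·e^(−4.550) = 1.000 + 0.05284 = 1.053.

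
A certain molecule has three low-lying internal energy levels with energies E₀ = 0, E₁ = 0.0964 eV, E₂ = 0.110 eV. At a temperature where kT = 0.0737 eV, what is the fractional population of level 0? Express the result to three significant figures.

Eᵢ/kT = 0, 1.3080, 1.4925.
Z = Σ e^(−Eᵢ/kT) = e^(−0) + e^(−1.3080) + e^(−1.4925) = 1.0000 + 0.27036 + 0.22481 = 1.4952.
P₀ = e^(−E₀/kT) / Z = 1.0000/1.4952 = 0.669.

0.669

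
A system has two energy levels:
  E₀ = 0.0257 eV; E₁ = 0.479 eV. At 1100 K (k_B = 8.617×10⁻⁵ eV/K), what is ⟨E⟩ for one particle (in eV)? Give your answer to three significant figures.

0.0295 eV

k_BT = 8.617×10⁻⁵ × 1100 K = 0.094787 eV.
Eᵢ/kT = 0.27113, 5.0534.
Z = Σ e^(−Eᵢ/kT) = e^(−0.27113) + e^(−5.0534) = 0.76252 + 0.0063876 = 0.76891.
⟨E⟩ = Σ Eᵢ e^(−Eᵢ/kT) / Z = (0.0257·0.76252 + 0.479·0.0063876) / 0.76891 = 0.0295 eV.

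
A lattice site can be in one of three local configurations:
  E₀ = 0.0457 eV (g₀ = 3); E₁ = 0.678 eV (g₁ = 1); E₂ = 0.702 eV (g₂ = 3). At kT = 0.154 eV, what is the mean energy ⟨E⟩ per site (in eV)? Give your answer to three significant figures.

Eᵢ/kT = 0.29675, 4.4026, 4.5584.
Z = Σ gᵢe^(−Eᵢ/kT) = 3·e^(−0.29675) + 1·e^(−4.4026) + 3·e^(−4.5584) = 2.2297 + 0.012245 + 0.031436 = 2.2734.
⟨E⟩ = Σ Eᵢ gᵢe^(−Eᵢ/kT) / Z = (0.0457·2.2297 + 0.678·0.012245 + 0.702·0.031436) / 2.2734 = 0.0582 eV.

0.0582 eV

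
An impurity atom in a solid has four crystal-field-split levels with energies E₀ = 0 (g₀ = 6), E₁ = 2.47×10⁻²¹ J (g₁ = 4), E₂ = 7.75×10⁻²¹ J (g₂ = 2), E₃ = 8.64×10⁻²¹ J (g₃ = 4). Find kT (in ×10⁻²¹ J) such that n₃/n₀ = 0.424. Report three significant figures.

n₃/n₀ = (g₃/g₀) exp[−(E₃−E₀)/kT] = 0.424.
⇒ (E₃−E₀)/kT = ln((4/6)/0.424) = ln(1.5723) = 0.45254.
kT = 8.64 ×10⁻²¹ J / 0.45254 = 19.1 ×10⁻²¹ J.

19.1 ×10⁻²¹ J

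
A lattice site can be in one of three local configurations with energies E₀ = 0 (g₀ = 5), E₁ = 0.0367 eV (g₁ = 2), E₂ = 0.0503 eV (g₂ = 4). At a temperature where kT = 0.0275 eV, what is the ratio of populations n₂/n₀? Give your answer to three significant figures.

n₂/n₀ = (g₂/g₀) exp[−(E₂−E₀)/kT] = (4/5) × exp(−(0.0503 eV)/(0.0275 eV)) = (4/5) × exp(-1.8291) = 0.128.

0.128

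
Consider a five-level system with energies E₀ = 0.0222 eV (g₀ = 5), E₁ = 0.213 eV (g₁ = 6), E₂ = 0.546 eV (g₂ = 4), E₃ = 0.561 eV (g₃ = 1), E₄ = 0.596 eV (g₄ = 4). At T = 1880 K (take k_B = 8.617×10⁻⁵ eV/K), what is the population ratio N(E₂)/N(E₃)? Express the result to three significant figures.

k_BT = 8.617×10⁻⁵ × 1880 K = 0.16200 eV.
n₂/n₃ = (g₂/g₃) exp[−(E₂−E₃)/kT] = (4/1) × exp(−(-0.015 eV)/(0.16200 eV)) = (4/1) × exp(0.092593) = 4.39.

4.39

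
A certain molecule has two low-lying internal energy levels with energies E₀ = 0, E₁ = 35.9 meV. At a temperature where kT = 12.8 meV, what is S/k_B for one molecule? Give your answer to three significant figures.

Eᵢ/kT = 0, 2.8047.
Z = Σ e^(−Eᵢ/kT) = e^(−0) + e^(−2.8047) = 1.0000 + 0.060525 = 1.0605.
⟨E⟩ = Σ EᵢPᵢ = 2.0489 meV.
S/k_B = ln Z + ⟨E⟩/kT = ln(1.0605) + 2.0489/12.8 = 0.058740 + 0.16007 = 0.219.

0.219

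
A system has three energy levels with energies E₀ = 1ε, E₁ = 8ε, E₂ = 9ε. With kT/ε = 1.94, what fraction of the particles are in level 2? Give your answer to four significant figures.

0.01551

Eᵢ/kT = 0.515464, 4.12371, 4.63918.
Z = Σ e^(−Eᵢ/kT) = e^(−0.515464) + e^(−4.12371) + e^(−4.63918) = 0.597223 + 0.0161844 + 0.00966562 = 0.623073.
P₂ = e^(−E₂/kT) / Z = 0.00966562/0.623073 = 0.01551.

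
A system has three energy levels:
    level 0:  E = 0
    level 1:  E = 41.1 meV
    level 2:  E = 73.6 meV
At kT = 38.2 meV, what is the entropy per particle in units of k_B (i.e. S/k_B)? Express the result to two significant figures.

0.83

Eᵢ/kT = 0, 1.076, 1.927.
Z = Σ e^(−Eᵢ/kT) = e^(−0) + e^(−1.076) + e^(−1.927) = 1.000 + 0.3410 + 0.1456 = 1.487.
⟨E⟩ = Σ EᵢPᵢ = 16.63 meV.
S/k_B = ln Z + ⟨E⟩/kT = ln(1.487) + 16.63/38.2 = 0.3968 + 0.4353 = 0.83.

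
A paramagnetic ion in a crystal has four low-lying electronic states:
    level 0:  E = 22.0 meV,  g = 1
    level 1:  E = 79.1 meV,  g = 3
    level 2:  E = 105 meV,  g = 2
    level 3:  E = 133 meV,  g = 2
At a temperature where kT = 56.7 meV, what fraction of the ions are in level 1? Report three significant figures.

Eᵢ/kT = 0.38801, 1.3951, 1.8519, 2.3457.
Z = Σ gᵢe^(−Eᵢ/kT) = 1·e^(−0.38801) + 3·e^(−1.3951) + 2·e^(−1.8519) + 2·e^(−2.3457) = 0.67841 + 0.74342 + 0.31388 + 0.19156 = 1.9273.
P₁ = g₁ e^(−E₁/kT) / Z = 0.74342/1.9273 = 0.386.

0.386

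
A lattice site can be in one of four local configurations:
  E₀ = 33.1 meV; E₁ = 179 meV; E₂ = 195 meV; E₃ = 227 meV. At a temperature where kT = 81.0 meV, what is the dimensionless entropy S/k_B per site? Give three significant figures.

0.896

Eᵢ/kT = 0.40864, 2.2099, 2.4074, 2.8025.
Z = Σ e^(−Eᵢ/kT) = e^(−0.40864) + e^(−2.2099) + e^(−2.4074) + e^(−2.8025) = 0.66455 + 0.10971 + 0.090049 + 0.060658 = 0.92497.
⟨E⟩ = Σ EᵢPᵢ = 78.882 meV.
S/k_B = ln Z + ⟨E⟩/kT = ln(0.92497) + 78.882/81.0 = -0.077994 + 0.97385 = 0.896.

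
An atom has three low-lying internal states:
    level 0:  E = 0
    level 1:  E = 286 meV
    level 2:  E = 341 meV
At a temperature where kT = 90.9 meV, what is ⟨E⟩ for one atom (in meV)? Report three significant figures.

19.0 meV

Eᵢ/kT = 0, 3.1463, 3.7514.
Z = Σ e^(−Eᵢ/kT) = e^(−0) + e^(−3.1463) + e^(−3.7514) = 1.0000 + 0.043011 + 0.023485 = 1.0665.
⟨E⟩ = Σ Eᵢ e^(−Eᵢ/kT) / Z = (0·1.0000 + 286·0.043011 + 341·0.023485) / 1.0665 = 19.0 meV.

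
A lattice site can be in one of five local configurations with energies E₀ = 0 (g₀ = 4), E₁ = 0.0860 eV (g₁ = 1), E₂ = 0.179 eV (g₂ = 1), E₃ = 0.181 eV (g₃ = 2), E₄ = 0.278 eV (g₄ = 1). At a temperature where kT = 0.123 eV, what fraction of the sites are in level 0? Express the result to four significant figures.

0.7556

Eᵢ/kT = 0, 0.699187, 1.45528, 1.47154, 2.26016.
Z = Σ gᵢe^(−Eᵢ/kT) = 4·e^(−0) + 1·e^(−0.699187) + 1·e^(−1.45528) + 2·e^(−1.47154) + 1·e^(−2.26016) = 4.00000 + 0.496989 + 0.233335 + 0.459143 + 0.104334 = 5.29380.
P₀ = g₀ e^(−E₀/kT) / Z = 4.00000/5.29380 = 0.7556.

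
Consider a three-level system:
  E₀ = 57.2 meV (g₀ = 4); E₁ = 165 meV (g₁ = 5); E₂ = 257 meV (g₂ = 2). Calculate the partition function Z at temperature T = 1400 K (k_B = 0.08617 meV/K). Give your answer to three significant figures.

Z = 4.00

k_BT = 0.08617 × 1400 K = 120.64 meV.
Eᵢ/kT = 0.47414, 1.3677, 2.1303.
Z = Σ gᵢe^(−Eᵢ/kT) = 4·e^(−0.47414) + 5·e^(−1.3677) + 2·e^(−2.1303) = 2.4897 + 1.2735 + 0.23760 = 4.0008.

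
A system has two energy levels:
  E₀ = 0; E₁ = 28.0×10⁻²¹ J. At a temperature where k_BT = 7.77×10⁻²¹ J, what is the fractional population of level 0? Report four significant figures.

Eᵢ/kT = 0, 3.60360.
Z = Σ e^(−Eᵢ/kT) = e^(−0) + e^(−3.60360) = 1.00000 + 0.0272255 = 1.02723.
P₀ = e^(−E₀/kT) / Z = 1.00000/1.02723 = 0.9735.

0.9735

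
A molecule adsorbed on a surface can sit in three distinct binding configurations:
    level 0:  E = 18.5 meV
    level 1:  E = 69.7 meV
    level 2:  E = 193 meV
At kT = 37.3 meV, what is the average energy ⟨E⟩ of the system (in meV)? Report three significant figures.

Eᵢ/kT = 0.49598, 1.8686, 5.1743.
Z = Σ e^(−Eᵢ/kT) = e^(−0.49598) + e^(−1.8686) + e^(−5.1743) = 0.60897 + 0.15434 + 0.0056602 = 0.76897.
⟨E⟩ = Σ Eᵢ e^(−Eᵢ/kT) / Z = (18.5·0.60897 + 69.7·0.15434 + 193·0.0056602) / 0.76897 = 30.1 meV.

30.1 meV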